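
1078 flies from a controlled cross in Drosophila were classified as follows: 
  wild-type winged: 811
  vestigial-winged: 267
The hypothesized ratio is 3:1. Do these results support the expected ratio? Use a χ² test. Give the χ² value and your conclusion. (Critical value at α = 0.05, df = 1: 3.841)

0.031; consistent

Expected counts for N = 1078 under a 3:1 ratio (total parts = 4):
  wild-type winged: 1078 × 3/4 = 808.5
  vestigial-winged: 1078 × 1/4 = 269.5
χ² = Σ (O − E)² / E
  wild-type winged: (811 − 808.5)² / 808.5 = 0.0077
  vestigial-winged: (267 − 269.5)² / 269.5 = 0.0232
χ² = 0.0077 + 0.0232 = 0.0309 ≈ 0.031
Degrees of freedom = 2 − 1 = 1; critical value at α = 0.05 is 3.841.
Since 0.031 < 3.841, we fail to reject the null hypothesis — the data are consistent with the 3:1 ratio.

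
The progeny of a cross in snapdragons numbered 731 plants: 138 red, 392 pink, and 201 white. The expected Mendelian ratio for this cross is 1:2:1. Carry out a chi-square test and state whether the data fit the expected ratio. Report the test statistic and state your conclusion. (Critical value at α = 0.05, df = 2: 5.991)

14.702; not consistent

Total ratio parts = 4. Expected numbers out of 731:
  red: 731 × 1/4 = 182.75
  pink: 731 × 2/4 = 365.5
  white: 731 × 1/4 = 182.75
χ² = Σ (O − E)² / E
  red: (138 − 182.75)² / 182.75 = 10.9579
  pink: (392 − 365.5)² / 365.5 = 1.9213
  white: (201 − 182.75)² / 182.75 = 1.8225
χ² = 10.9579 + 1.9213 + 1.8225 = 14.7017 ≈ 14.702
Degrees of freedom = 3 − 1 = 2; critical value at α = 0.05 is 5.991.
Since 14.702 > 5.991, we reject the null hypothesis — the data do not fit the 1:2:1 ratio.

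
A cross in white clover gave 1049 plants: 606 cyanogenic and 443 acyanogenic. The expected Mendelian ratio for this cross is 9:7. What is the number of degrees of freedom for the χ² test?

A goodness-of-fit test with 2 phenotype classes has df = 2 − 1 = 1.

1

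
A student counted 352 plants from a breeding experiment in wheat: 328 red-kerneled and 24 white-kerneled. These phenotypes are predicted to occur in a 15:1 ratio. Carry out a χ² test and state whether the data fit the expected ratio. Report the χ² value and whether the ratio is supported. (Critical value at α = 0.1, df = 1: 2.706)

Under the 15:1 hypothesis (Σ ratio = 16, N = 352):
  red-kerneled: 352 × 15/16 = 330
  white-kerneled: 352 × 1/16 = 22
χ² = Σ (O − E)² / E
  red-kerneled: (328 − 330)² / 330 = 0.0121
  white-kerneled: (24 − 22)² / 22 = 0.1818
χ² = 0.0121 + 0.1818 = 0.1939 ≈ 0.194
Degrees of freedom = 2 − 1 = 1; critical value at α = 0.1 is 2.706.
Since 0.194 < 2.706, we fail to reject the null hypothesis — the data are consistent with the 15:1 ratio.

0.194; consistent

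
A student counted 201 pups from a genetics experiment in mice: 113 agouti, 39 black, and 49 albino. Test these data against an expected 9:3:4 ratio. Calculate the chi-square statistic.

0.077

Total ratio parts = 16. Expected numbers out of 201:
  agouti: 201 × 9/16 = 113.0625
  black: 201 × 3/16 = 37.6875
  albino: 201 × 4/16 = 50.25
χ² = Σ (O − E)² / E
  agouti: (113 − 113.0625)² / 113.0625 = 0.0000
  black: (39 − 37.6875)² / 37.6875 = 0.0457
  albino: (49 − 50.25)² / 50.25 = 0.0311
χ² = 0.0000 + 0.0457 + 0.0311 = 0.0768 ≈ 0.077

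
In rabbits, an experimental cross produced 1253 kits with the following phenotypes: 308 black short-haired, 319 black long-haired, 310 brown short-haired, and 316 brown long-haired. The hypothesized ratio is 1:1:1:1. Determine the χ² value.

0.251

Expected counts for N = 1253 under a 1:1:1:1 ratio (total parts = 4):
  black short-haired: 1253 × 1/4 = 313.25
  black long-haired: 1253 × 1/4 = 313.25
  brown short-haired: 1253 × 1/4 = 313.25
  brown long-haired: 1253 × 1/4 = 313.25
χ² = Σ (O − E)² / E
  black short-haired: (308 − 313.25)² / 313.25 = 0.0880
  black long-haired: (319 − 313.25)² / 313.25 = 0.1055
  brown short-haired: (310 − 313.25)² / 313.25 = 0.0337
  brown long-haired: (316 − 313.25)² / 313.25 = 0.0241
χ² = 0.0880 + 0.1055 + 0.0337 + 0.0241 = 0.2513 ≈ 0.251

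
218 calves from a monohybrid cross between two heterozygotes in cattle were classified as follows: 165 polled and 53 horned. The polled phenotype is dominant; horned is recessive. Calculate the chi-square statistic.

For a monohybrid cross between heterozygotes with complete dominance, the expected phenotypic ratio is 3:1.
The 3:1 ratio has 4 parts, so with N = 218 the expected counts are:
  polled: 218 × 3/4 = 163.5
  horned: 218 × 1/4 = 54.5
χ² = Σ (O − E)² / E
  polled: (165 − 163.5)² / 163.5 = 0.0138
  horned: (53 − 54.5)² / 54.5 = 0.0413
χ² = 0.0138 + 0.0413 = 0.0551 ≈ 0.055

0.055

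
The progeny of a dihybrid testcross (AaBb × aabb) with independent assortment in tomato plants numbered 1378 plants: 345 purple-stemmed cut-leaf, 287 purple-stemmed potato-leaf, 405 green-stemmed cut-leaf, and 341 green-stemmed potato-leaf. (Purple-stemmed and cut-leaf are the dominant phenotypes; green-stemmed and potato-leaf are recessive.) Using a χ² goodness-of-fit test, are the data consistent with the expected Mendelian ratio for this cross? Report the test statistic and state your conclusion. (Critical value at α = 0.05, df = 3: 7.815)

20.258; not consistent

A dihybrid testcross with independent assortment gives a 1:1:1:1 ratio.
Under the 1:1:1:1 hypothesis (Σ ratio = 4, N = 1378):
  purple-stemmed cut-leaf: 1378 × 1/4 = 344.5
  purple-stemmed potato-leaf: 1378 × 1/4 = 344.5
  green-stemmed cut-leaf: 1378 × 1/4 = 344.5
  green-stemmed potato-leaf: 1378 × 1/4 = 344.5
χ² = Σ (O − E)² / E
  purple-stemmed cut-leaf: (345 − 344.5)² / 344.5 = 0.0007
  purple-stemmed potato-leaf: (287 − 344.5)² / 344.5 = 9.5972
  green-stemmed cut-leaf: (405 − 344.5)² / 344.5 = 10.6248
  green-stemmed potato-leaf: (341 − 344.5)² / 344.5 = 0.0356
χ² = 0.0007 + 9.5972 + 10.6248 + 0.0356 = 20.2583 ≈ 20.258
Degrees of freedom = 4 − 1 = 3; critical value at α = 0.05 is 7.815.
Since 20.258 > 7.815, we reject the null hypothesis — the data do not fit the 1:1:1:1 ratio.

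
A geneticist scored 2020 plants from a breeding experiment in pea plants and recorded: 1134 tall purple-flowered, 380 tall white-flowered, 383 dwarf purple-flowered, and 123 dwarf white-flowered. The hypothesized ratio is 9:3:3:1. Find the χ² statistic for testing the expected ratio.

Expected counts for N = 2020 under a 9:3:3:1 ratio (total parts = 16):
  tall purple-flowered: 2020 × 9/16 = 1136.25
  tall white-flowered: 2020 × 3/16 = 378.75
  dwarf purple-flowered: 2020 × 3/16 = 378.75
  dwarf white-flowered: 2020 × 1/16 = 126.25
χ² = Σ (O − E)² / E
  tall purple-flowered: (1134 − 1136.25)² / 1136.25 = 0.0045
  tall white-flowered: (380 − 378.75)² / 378.75 = 0.0041
  dwarf purple-flowered: (383 − 378.75)² / 378.75 = 0.0477
  dwarf white-flowered: (123 − 126.25)² / 126.25 = 0.0837
χ² = 0.0045 + 0.0041 + 0.0477 + 0.0837 = 0.140

0.140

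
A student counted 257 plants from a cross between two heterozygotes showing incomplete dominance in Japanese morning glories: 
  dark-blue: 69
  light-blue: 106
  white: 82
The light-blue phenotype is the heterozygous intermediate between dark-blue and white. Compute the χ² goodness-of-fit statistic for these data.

With incomplete dominance, a heterozygote × heterozygote cross gives a 1:2:1 phenotypic ratio.
The 1:2:1 ratio has 4 parts, so with N = 257 the expected counts are:
  dark-blue: 257 × 1/4 = 64.25
  light-blue: 257 × 2/4 = 128.5
  white: 257 × 1/4 = 64.25
χ² = Σ (O − E)² / E
  dark-blue: (69 − 64.25)² / 64.25 = 0.3512
  light-blue: (106 − 128.5)² / 128.5 = 3.9397
  white: (82 − 64.25)² / 64.25 = 4.9037
χ² = 0.3512 + 3.9397 + 4.9037 = 9.1946 ≈ 9.195

9.195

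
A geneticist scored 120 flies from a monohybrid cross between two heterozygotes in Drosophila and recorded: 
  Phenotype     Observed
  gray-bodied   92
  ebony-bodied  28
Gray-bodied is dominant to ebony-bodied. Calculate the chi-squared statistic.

For a monohybrid cross between heterozygotes with complete dominance, the expected phenotypic ratio is 3:1.
Under the 3:1 hypothesis (Σ ratio = 4, N = 120):
  gray-bodied: 120 × 3/4 = 90
  ebony-bodied: 120 × 1/4 = 30
χ² = Σ (O − E)² / E
  gray-bodied: (92 − 90)² / 90 = 0.0444
  ebony-bodied: (28 − 30)² / 30 = 0.1333
χ² = 0.0444 + 0.1333 = 0.1777 ≈ 0.178

0.178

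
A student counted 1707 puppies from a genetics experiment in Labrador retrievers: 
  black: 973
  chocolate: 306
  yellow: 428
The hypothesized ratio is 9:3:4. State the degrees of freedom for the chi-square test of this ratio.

2

A goodness-of-fit test with 3 phenotype classes has df = 3 − 1 = 2.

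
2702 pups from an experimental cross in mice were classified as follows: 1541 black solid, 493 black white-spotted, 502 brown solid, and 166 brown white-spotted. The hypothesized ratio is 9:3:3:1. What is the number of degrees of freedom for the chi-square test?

A goodness-of-fit test with 4 phenotype classes has df = 4 − 1 = 3.

3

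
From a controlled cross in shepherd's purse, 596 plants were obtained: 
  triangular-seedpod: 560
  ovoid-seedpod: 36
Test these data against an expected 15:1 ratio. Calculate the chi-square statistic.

0.045

Expected counts for N = 596 under a 15:1 ratio (total parts = 16):
  triangular-seedpod: 596 × 15/16 = 558.75
  ovoid-seedpod: 596 × 1/16 = 37.25
χ² = Σ (O − E)² / E
  triangular-seedpod: (560 − 558.75)² / 558.75 = 0.0028
  ovoid-seedpod: (36 − 37.25)² / 37.25 = 0.0419
χ² = 0.0028 + 0.0419 = 0.0447 ≈ 0.045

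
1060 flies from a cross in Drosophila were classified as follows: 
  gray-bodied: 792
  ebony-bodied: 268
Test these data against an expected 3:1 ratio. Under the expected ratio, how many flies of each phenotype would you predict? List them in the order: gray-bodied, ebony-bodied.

795, 265

Total ratio parts = 4. Expected numbers out of 1060:
  gray-bodied: 1060 × 3/4 = 795
  ebony-bodied: 1060 × 1/4 = 265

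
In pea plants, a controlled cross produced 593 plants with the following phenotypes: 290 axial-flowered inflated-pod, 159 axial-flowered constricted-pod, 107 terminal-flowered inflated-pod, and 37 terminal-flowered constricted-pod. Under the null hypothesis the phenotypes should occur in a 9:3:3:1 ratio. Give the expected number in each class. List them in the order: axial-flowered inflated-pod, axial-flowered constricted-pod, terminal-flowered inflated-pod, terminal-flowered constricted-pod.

Expected counts for N = 593 under a 9:3:3:1 ratio (total parts = 16):
  axial-flowered inflated-pod: 593 × 9/16 = 333.5625
  axial-flowered constricted-pod: 593 × 3/16 = 111.1875
  terminal-flowered inflated-pod: 593 × 3/16 = 111.1875
  terminal-flowered constricted-pod: 593 × 1/16 = 37.0625

333.5625, 111.1875, 111.1875, 37.0625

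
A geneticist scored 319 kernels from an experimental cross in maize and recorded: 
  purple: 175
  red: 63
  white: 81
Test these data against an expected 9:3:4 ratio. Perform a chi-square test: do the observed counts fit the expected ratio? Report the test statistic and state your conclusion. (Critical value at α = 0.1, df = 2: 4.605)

Total ratio parts = 16. Expected numbers out of 319:
  purple: 319 × 9/16 = 179.4375
  red: 319 × 3/16 = 59.8125
  white: 319 × 4/16 = 79.75
χ² = Σ (O − E)² / E
  purple: (175 − 179.4375)² / 179.4375 = 0.1097
  red: (63 − 59.8125)² / 59.8125 = 0.1699
  white: (81 − 79.75)² / 79.75 = 0.0196
χ² = 0.1097 + 0.1699 + 0.0196 = 0.2992 ≈ 0.299
Degrees of freedom = 3 − 1 = 2; critical value at α = 0.1 is 4.605.
Since 0.299 < 4.605, we fail to reject the null hypothesis — the data are consistent with the 9:3:4 ratio.

0.299; consistent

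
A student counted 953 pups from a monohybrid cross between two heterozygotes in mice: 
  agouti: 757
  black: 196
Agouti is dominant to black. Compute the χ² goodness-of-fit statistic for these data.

9.990

For a monohybrid cross between heterozygotes with complete dominance, the expected phenotypic ratio is 3:1.
Expected counts for N = 953 under a 3:1 ratio (total parts = 4):
  agouti: 953 × 3/4 = 714.75
  black: 953 × 1/4 = 238.25
χ² = Σ (O − E)² / E
  agouti: (757 − 714.75)² / 714.75 = 2.4975
  black: (196 − 238.25)² / 238.25 = 7.4924
χ² = 2.4975 + 7.4924 = 9.9899 ≈ 9.990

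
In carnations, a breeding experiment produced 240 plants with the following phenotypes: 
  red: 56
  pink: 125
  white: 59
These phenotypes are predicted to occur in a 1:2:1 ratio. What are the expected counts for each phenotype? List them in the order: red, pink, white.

Total ratio parts = 4. Expected numbers out of 240:
  red: 240 × 1/4 = 60
  pink: 240 × 2/4 = 120
  white: 240 × 1/4 = 60

60, 120, 60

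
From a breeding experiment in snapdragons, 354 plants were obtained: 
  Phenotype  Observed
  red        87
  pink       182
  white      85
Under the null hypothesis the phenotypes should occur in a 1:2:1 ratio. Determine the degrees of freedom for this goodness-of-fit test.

A goodness-of-fit test with 3 phenotype classes has df = 3 − 1 = 2.

2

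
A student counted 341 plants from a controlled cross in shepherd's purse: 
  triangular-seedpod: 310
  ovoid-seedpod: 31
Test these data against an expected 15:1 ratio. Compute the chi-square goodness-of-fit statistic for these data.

4.697

The 15:1 ratio has 16 parts, so with N = 341 the expected counts are:
  triangular-seedpod: 341 × 15/16 = 319.6875
  ovoid-seedpod: 341 × 1/16 = 21.3125
χ² = Σ (O − E)² / E
  triangular-seedpod: (310 − 319.6875)² / 319.6875 = 0.2936
  ovoid-seedpod: (31 − 21.3125)² / 21.3125 = 4.4034
χ² = 0.2936 + 4.4034 = 4.697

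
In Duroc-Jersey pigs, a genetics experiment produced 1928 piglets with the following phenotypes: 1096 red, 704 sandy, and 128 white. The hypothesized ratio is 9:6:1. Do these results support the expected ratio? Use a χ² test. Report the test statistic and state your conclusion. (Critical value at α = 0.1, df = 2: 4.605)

1.088; consistent

Total ratio parts = 16. Expected numbers out of 1928:
  red: 1928 × 9/16 = 1084.5
  sandy: 1928 × 6/16 = 723
  white: 1928 × 1/16 = 120.5
χ² = Σ (O − E)² / E
  red: (1096 − 1084.5)² / 1084.5 = 0.1219
  sandy: (704 − 723)² / 723 = 0.4993
  white: (128 − 120.5)² / 120.5 = 0.4668
χ² = 0.1219 + 0.4993 + 0.4668 = 1.088
Degrees of freedom = 3 − 1 = 2; critical value at α = 0.1 is 4.605.
Since 1.088 < 4.605, we fail to reject the null hypothesis — the data are consistent with the 9:6:1 ratio.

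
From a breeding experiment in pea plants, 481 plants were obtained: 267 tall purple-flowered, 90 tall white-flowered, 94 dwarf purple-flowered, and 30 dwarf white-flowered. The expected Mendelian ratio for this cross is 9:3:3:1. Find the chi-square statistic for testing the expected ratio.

0.209

The 9:3:3:1 ratio has 16 parts, so with N = 481 the expected counts are:
  tall purple-flowered: 481 × 9/16 = 270.5625
  tall white-flowered: 481 × 3/16 = 90.1875
  dwarf purple-flowered: 481 × 3/16 = 90.1875
  dwarf white-flowered: 481 × 1/16 = 30.0625
χ² = Σ (O − E)² / E
  tall purple-flowered: (267 − 270.5625)² / 270.5625 = 0.0469
  tall white-flowered: (90 − 90.1875)² / 90.1875 = 0.0004
  dwarf purple-flowered: (94 − 90.1875)² / 90.1875 = 0.1612
  dwarf white-flowered: (30 − 30.0625)² / 30.0625 = 0.0001
χ² = 0.0469 + 0.0004 + 0.1612 + 0.0001 = 0.2086 ≈ 0.209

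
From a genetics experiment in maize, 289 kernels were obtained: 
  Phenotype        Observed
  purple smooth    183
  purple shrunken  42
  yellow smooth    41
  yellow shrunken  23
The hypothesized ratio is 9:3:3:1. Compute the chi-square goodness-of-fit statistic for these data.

Expected counts for N = 289 under a 9:3:3:1 ratio (total parts = 16):
  purple smooth: 289 × 9/16 = 162.5625
  purple shrunken: 289 × 3/16 = 54.1875
  yellow smooth: 289 × 3/16 = 54.1875
  yellow shrunken: 289 × 1/16 = 18.0625
χ² = Σ (O − E)² / E
  purple smooth: (183 − 162.5625)² / 162.5625 = 2.5694
  purple shrunken: (42 − 54.1875)² / 54.1875 = 2.7411
  yellow smooth: (41 − 54.1875)² / 54.1875 = 3.2094
  yellow shrunken: (23 − 18.0625)² / 18.0625 = 1.3497
χ² = 2.5694 + 2.7411 + 3.2094 + 1.3497 = 9.8696 ≈ 9.870

9.870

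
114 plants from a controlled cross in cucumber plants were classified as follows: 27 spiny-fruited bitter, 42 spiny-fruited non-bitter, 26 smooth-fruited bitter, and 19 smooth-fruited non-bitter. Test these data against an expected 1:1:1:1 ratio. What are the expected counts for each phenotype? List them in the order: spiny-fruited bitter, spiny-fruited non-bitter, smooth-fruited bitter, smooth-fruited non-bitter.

The 1:1:1:1 ratio has 4 parts, so with N = 114 the expected counts are:
  spiny-fruited bitter: 114 × 1/4 = 28.5
  spiny-fruited non-bitter: 114 × 1/4 = 28.5
  smooth-fruited bitter: 114 × 1/4 = 28.5
  smooth-fruited non-bitter: 114 × 1/4 = 28.5

28.5, 28.5, 28.5, 28.5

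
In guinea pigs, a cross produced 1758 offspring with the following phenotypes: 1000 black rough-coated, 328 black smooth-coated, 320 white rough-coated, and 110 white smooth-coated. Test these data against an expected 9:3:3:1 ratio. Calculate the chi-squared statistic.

0.414

Total ratio parts = 16. Expected numbers out of 1758:
  black rough-coated: 1758 × 9/16 = 988.875
  black smooth-coated: 1758 × 3/16 = 329.625
  white rough-coated: 1758 × 3/16 = 329.625
  white smooth-coated: 1758 × 1/16 = 109.875
χ² = Σ (O − E)² / E
  black rough-coated: (1000 − 988.875)² / 988.875 = 0.1252
  black smooth-coated: (328 − 329.625)² / 329.625 = 0.0080
  white rough-coated: (320 − 329.625)² / 329.625 = 0.2810
  white smooth-coated: (110 − 109.875)² / 109.875 = 0.0001
χ² = 0.1252 + 0.0080 + 0.2810 + 0.0001 = 0.4143 ≈ 0.414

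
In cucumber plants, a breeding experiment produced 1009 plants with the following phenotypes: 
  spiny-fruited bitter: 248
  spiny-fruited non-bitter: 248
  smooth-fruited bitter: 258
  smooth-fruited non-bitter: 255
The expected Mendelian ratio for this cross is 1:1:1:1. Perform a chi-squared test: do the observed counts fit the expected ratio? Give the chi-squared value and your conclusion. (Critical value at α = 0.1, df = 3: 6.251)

0.304; consistent

Total ratio parts = 4. Expected numbers out of 1009:
  spiny-fruited bitter: 1009 × 1/4 = 252.25
  spiny-fruited non-bitter: 1009 × 1/4 = 252.25
  smooth-fruited bitter: 1009 × 1/4 = 252.25
  smooth-fruited non-bitter: 1009 × 1/4 = 252.25
χ² = Σ (O − E)² / E
  spiny-fruited bitter: (248 − 252.25)² / 252.25 = 0.0716
  spiny-fruited non-bitter: (248 − 252.25)² / 252.25 = 0.0716
  smooth-fruited bitter: (258 − 252.25)² / 252.25 = 0.1311
  smooth-fruited non-bitter: (255 − 252.25)² / 252.25 = 0.0300
χ² = 0.0716 + 0.0716 + 0.1311 + 0.0300 = 0.3043 ≈ 0.304
Degrees of freedom = 4 − 1 = 3; critical value at α = 0.1 is 6.251.
Since 0.304 < 6.251, we fail to reject the null hypothesis — the data are consistent with the 1:1:1:1 ratio.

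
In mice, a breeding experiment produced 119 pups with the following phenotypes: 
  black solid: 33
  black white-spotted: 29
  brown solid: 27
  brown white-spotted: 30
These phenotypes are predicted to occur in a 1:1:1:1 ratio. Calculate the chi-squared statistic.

Expected counts for N = 119 under a 1:1:1:1 ratio (total parts = 4):
  black solid: 119 × 1/4 = 29.75
  black white-spotted: 119 × 1/4 = 29.75
  brown solid: 119 × 1/4 = 29.75
  brown white-spotted: 119 × 1/4 = 29.75
χ² = Σ (O − E)² / E
  black solid: (33 − 29.75)² / 29.75 = 0.3550
  black white-spotted: (29 − 29.75)² / 29.75 = 0.0189
  brown solid: (27 − 29.75)² / 29.75 = 0.2542
  brown white-spotted: (30 − 29.75)² / 29.75 = 0.0021
χ² = 0.3550 + 0.0189 + 0.2542 + 0.0021 = 0.6302 ≈ 0.630

0.630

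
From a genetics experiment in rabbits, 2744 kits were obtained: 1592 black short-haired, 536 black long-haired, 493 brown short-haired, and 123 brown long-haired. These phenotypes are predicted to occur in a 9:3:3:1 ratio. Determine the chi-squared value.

17.037

The 9:3:3:1 ratio has 16 parts, so with N = 2744 the expected counts are:
  black short-haired: 2744 × 9/16 = 1543.5
  black long-haired: 2744 × 3/16 = 514.5
  brown short-haired: 2744 × 3/16 = 514.5
  brown long-haired: 2744 × 1/16 = 171.5
χ² = Σ (O − E)² / E
  black short-haired: (1592 − 1543.5)² / 1543.5 = 1.5240
  black long-haired: (536 − 514.5)² / 514.5 = 0.8984
  brown short-haired: (493 − 514.5)² / 514.5 = 0.8984
  brown long-haired: (123 − 171.5)² / 171.5 = 13.7157
χ² = 1.5240 + 0.8984 + 0.8984 + 13.7157 = 17.0365 ≈ 17.037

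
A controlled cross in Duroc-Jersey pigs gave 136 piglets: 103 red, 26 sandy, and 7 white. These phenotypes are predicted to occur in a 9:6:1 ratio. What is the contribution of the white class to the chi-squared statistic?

0.265

Total ratio parts = 16. Expected numbers out of 136:
  red: 136 × 9/16 = 76.5
  sandy: 136 × 6/16 = 51
  white: 136 × 1/16 = 8.5
Contribution of white: (7 − 8.5)² / 8.5 = 0.2647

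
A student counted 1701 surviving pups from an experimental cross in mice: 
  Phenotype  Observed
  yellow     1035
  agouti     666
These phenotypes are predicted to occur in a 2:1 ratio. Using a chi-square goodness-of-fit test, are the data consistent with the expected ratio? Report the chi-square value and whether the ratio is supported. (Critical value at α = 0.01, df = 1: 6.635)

Expected counts for N = 1701 under a 2:1 ratio (total parts = 3):
  yellow: 1701 × 2/3 = 1134
  agouti: 1701 × 1/3 = 567
χ² = Σ (O − E)² / E
  yellow: (1035 − 1134)² / 1134 = 8.6429
  agouti: (666 − 567)² / 567 = 17.2857
χ² = 8.6429 + 17.2857 = 25.9286 ≈ 25.929
Degrees of freedom = 2 − 1 = 1; critical value at α = 0.01 is 6.635.
Since 25.929 > 6.635, we reject the null hypothesis — the data do not fit the 2:1 ratio.

25.929; not consistent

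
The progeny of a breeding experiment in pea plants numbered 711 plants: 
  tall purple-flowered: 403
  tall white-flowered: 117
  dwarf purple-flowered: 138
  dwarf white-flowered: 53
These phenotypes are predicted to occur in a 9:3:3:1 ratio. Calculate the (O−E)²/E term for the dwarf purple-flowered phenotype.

Expected counts for N = 711 under a 9:3:3:1 ratio (total parts = 16):
  tall purple-flowered: 711 × 9/16 = 399.9375
  tall white-flowered: 711 × 3/16 = 133.3125
  dwarf purple-flowered: 711 × 3/16 = 133.3125
  dwarf white-flowered: 711 × 1/16 = 44.4375
Contribution of dwarf purple-flowered: (138 − 133.3125)² / 133.3125 = 0.1648

0.165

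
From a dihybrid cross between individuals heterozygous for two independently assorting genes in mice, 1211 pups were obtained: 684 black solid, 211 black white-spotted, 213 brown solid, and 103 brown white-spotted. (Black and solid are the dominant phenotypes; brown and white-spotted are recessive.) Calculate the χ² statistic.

11.875

A dihybrid F₂ with independent assortment and complete dominance at both loci gives a 9:3:3:1 phenotypic ratio.
Under the 9:3:3:1 hypothesis (Σ ratio = 16, N = 1211):
  black solid: 1211 × 9/16 = 681.1875
  black white-spotted: 1211 × 3/16 = 227.0625
  brown solid: 1211 × 3/16 = 227.0625
  brown white-spotted: 1211 × 1/16 = 75.6875
χ² = Σ (O − E)² / E
  black solid: (684 − 681.1875)² / 681.1875 = 0.0116
  black white-spotted: (211 − 227.0625)² / 227.0625 = 1.1363
  brown solid: (213 − 227.0625)² / 227.0625 = 0.8709
  brown white-spotted: (103 − 75.6875)² / 75.6875 = 9.8560
χ² = 0.0116 + 1.1363 + 0.8709 + 9.8560 = 11.8748 ≈ 11.875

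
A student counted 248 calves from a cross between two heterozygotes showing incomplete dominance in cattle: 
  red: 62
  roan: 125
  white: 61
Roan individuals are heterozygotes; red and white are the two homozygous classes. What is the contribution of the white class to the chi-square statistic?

With incomplete dominance, a heterozygote × heterozygote cross gives a 1:2:1 phenotypic ratio.
Total ratio parts = 4. Expected numbers out of 248:
  red: 248 × 1/4 = 62
  roan: 248 × 2/4 = 124
  white: 248 × 1/4 = 62
Contribution of white: (61 − 62)² / 62 = 0.0161

0.016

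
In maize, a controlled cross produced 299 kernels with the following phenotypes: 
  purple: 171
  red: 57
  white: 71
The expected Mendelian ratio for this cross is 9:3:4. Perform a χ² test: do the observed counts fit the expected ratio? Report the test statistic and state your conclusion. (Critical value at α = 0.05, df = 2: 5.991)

Total ratio parts = 16. Expected numbers out of 299:
  purple: 299 × 9/16 = 168.1875
  red: 299 × 3/16 = 56.0625
  white: 299 × 4/16 = 74.75
χ² = Σ (O − E)² / E
  purple: (171 − 168.1875)² / 168.1875 = 0.0470
  red: (57 − 56.0625)² / 56.0625 = 0.0157
  white: (71 − 74.75)² / 74.75 = 0.1881
χ² = 0.0470 + 0.0157 + 0.1881 = 0.2508 ≈ 0.251
Degrees of freedom = 3 − 1 = 2; critical value at α = 0.05 is 5.991.
Since 0.251 < 5.991, we fail to reject the null hypothesis — the data are consistent with the 9:3:4 ratio.

0.251; consistent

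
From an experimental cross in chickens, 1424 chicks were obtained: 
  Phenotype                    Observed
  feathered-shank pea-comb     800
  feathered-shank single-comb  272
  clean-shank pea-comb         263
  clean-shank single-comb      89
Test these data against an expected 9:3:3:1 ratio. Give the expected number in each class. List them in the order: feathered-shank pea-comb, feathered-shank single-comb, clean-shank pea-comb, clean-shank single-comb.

801, 267, 267, 89

Total ratio parts = 16. Expected numbers out of 1424:
  feathered-shank pea-comb: 1424 × 9/16 = 801
  feathered-shank single-comb: 1424 × 3/16 = 267
  clean-shank pea-comb: 1424 × 3/16 = 267
  clean-shank single-comb: 1424 × 1/16 = 89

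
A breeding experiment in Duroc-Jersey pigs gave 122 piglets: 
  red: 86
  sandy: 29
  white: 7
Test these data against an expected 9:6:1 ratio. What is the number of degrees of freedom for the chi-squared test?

A goodness-of-fit test with 3 phenotype classes has df = 3 − 1 = 2.

2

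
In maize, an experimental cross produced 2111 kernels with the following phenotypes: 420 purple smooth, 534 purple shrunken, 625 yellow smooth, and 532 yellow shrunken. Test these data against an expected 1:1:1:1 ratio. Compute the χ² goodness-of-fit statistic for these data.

40.028

Under the 1:1:1:1 hypothesis (Σ ratio = 4, N = 2111):
  purple smooth: 2111 × 1/4 = 527.75
  purple shrunken: 2111 × 1/4 = 527.75
  yellow smooth: 2111 × 1/4 = 527.75
  yellow shrunken: 2111 × 1/4 = 527.75
χ² = Σ (O − E)² / E
  purple smooth: (420 − 527.75)² / 527.75 = 21.9992
  purple shrunken: (534 − 527.75)² / 527.75 = 0.0740
  yellow smooth: (625 − 527.75)² / 527.75 = 17.9205
  yellow shrunken: (532 − 527.75)² / 527.75 = 0.0342
χ² = 21.9992 + 0.0740 + 17.9205 + 0.0342 = 40.0279 ≈ 40.028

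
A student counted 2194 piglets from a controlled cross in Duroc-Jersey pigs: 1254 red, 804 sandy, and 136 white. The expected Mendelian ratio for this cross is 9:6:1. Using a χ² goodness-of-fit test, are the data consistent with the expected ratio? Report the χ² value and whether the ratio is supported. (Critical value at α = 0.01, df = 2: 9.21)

Expected counts for N = 2194 under a 9:6:1 ratio (total parts = 16):
  red: 2194 × 9/16 = 1234.125
  sandy: 2194 × 6/16 = 822.75
  white: 2194 × 1/16 = 137.125
χ² = Σ (O − E)² / E
  red: (1254 − 1234.125)² / 1234.125 = 0.3201
  sandy: (804 − 822.75)² / 822.75 = 0.4273
  white: (136 − 137.125)² / 137.125 = 0.0092
χ² = 0.3201 + 0.4273 + 0.0092 = 0.7566 ≈ 0.757
Degrees of freedom = 3 − 1 = 2; critical value at α = 0.01 is 9.21.
Since 0.757 < 9.21, we fail to reject the null hypothesis — the data are consistent with the 9:6:1 ratio.

0.757; consistent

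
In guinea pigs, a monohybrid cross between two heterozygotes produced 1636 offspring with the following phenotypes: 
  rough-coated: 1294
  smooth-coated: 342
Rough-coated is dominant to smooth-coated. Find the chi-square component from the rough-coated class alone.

For a monohybrid cross between heterozygotes with complete dominance, the expected phenotypic ratio is 3:1.
The 3:1 ratio has 4 parts, so with N = 1636 the expected counts are:
  rough-coated: 1636 × 3/4 = 1227
  smooth-coated: 1636 × 1/4 = 409
Contribution of rough-coated: (1294 − 1227)² / 1227 = 3.6585

3.659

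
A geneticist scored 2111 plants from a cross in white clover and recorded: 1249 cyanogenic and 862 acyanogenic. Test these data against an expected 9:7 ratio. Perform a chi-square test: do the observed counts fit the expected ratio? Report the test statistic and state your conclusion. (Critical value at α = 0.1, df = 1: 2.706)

Expected counts for N = 2111 under a 9:7 ratio (total parts = 16):
  cyanogenic: 2111 × 9/16 = 1187.4375
  acyanogenic: 2111 × 7/16 = 923.5625
χ² = Σ (O − E)² / E
  cyanogenic: (1249 − 1187.4375)² / 1187.4375 = 3.1917
  acyanogenic: (862 − 923.5625)² / 923.5625 = 4.1036
χ² = 3.1917 + 4.1036 = 7.2953 ≈ 7.295
Degrees of freedom = 2 − 1 = 1; critical value at α = 0.1 is 2.706.
Since 7.295 > 2.706, we reject the null hypothesis — the data do not fit the 9:7 ratio.

7.295; not consistent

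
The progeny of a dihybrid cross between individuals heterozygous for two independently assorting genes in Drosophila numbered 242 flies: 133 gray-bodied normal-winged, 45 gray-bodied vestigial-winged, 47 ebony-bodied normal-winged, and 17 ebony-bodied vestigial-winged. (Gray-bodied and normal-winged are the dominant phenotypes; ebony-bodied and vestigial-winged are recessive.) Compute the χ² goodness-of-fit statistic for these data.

0.365

A dihybrid F₂ with independent assortment and complete dominance at both loci gives a 9:3:3:1 phenotypic ratio.
Under the 9:3:3:1 hypothesis (Σ ratio = 16, N = 242):
  gray-bodied normal-winged: 242 × 9/16 = 136.125
  gray-bodied vestigial-winged: 242 × 3/16 = 45.375
  ebony-bodied normal-winged: 242 × 3/16 = 45.375
  ebony-bodied vestigial-winged: 242 × 1/16 = 15.125
χ² = Σ (O − E)² / E
  gray-bodied normal-winged: (133 − 136.125)² / 136.125 = 0.0717
  gray-bodied vestigial-winged: (45 − 45.375)² / 45.375 = 0.0031
  ebony-bodied normal-winged: (47 − 45.375)² / 45.375 = 0.0582
  ebony-bodied vestigial-winged: (17 − 15.125)² / 15.125 = 0.2324
χ² = 0.0717 + 0.0031 + 0.0582 + 0.2324 = 0.3654 ≈ 0.365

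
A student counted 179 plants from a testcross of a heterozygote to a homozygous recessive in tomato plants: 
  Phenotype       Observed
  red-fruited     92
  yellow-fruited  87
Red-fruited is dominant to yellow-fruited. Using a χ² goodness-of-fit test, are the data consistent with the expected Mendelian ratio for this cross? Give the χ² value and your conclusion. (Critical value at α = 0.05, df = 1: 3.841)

0.140; consistent

A testcross of a heterozygote (Aa × aa) gives a 1:1 phenotypic ratio.
Expected counts for N = 179 under a 1:1 ratio (total parts = 2):
  red-fruited: 179 × 1/2 = 89.5
  yellow-fruited: 179 × 1/2 = 89.5
χ² = Σ (O − E)² / E
  red-fruited: (92 − 89.5)² / 89.5 = 0.0698
  yellow-fruited: (87 − 89.5)² / 89.5 = 0.0698
χ² = 0.0698 + 0.0698 = 0.1396 ≈ 0.140
Degrees of freedom = 2 − 1 = 1; critical value at α = 0.05 is 3.841.
Since 0.140 < 3.841, we fail to reject the null hypothesis — the data are consistent with the 1:1 ratio.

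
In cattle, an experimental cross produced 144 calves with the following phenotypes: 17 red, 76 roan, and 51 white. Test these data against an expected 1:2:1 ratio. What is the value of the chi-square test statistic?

The 1:2:1 ratio has 4 parts, so with N = 144 the expected counts are:
  red: 144 × 1/4 = 36
  roan: 144 × 2/4 = 72
  white: 144 × 1/4 = 36
χ² = Σ (O − E)² / E
  red: (17 − 36)² / 36 = 10.0278
  roan: (76 − 72)² / 72 = 0.2222
  white: (51 − 36)² / 36 = 6.2500
χ² = 10.0278 + 0.2222 + 6.2500 = 16.500

16.500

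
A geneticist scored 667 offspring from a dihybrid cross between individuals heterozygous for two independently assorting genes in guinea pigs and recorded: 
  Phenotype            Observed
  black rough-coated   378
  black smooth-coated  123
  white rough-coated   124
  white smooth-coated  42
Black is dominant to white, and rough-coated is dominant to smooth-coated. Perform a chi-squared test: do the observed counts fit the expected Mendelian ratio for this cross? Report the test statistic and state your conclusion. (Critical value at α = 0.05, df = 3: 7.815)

0.066; consistent

A dihybrid F₂ with independent assortment and complete dominance at both loci gives a 9:3:3:1 phenotypic ratio.
Total ratio parts = 16. Expected numbers out of 667:
  black rough-coated: 667 × 9/16 = 375.1875
  black smooth-coated: 667 × 3/16 = 125.0625
  white rough-coated: 667 × 3/16 = 125.0625
  white smooth-coated: 667 × 1/16 = 41.6875
χ² = Σ (O − E)² / E
  black rough-coated: (378 − 375.1875)² / 375.1875 = 0.0211
  black smooth-coated: (123 − 125.0625)² / 125.0625 = 0.0340
  white rough-coated: (124 − 125.0625)² / 125.0625 = 0.0090
  white smooth-coated: (42 − 41.6875)² / 41.6875 = 0.0023
χ² = 0.0211 + 0.0340 + 0.0090 + 0.0023 = 0.0664 ≈ 0.066
Degrees of freedom = 4 − 1 = 3; critical value at α = 0.05 is 7.815.
Since 0.066 < 7.815, we fail to reject the null hypothesis — the data are consistent with the 9:3:3:1 ratio.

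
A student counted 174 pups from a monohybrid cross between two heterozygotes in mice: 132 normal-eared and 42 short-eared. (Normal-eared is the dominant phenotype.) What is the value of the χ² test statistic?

0.069

For a monohybrid cross between heterozygotes with complete dominance, the expected phenotypic ratio is 3:1.
Under the 3:1 hypothesis (Σ ratio = 4, N = 174):
  normal-eared: 174 × 3/4 = 130.5
  short-eared: 174 × 1/4 = 43.5
χ² = Σ (O − E)² / E
  normal-eared: (132 − 130.5)² / 130.5 = 0.0172
  short-eared: (42 − 43.5)² / 43.5 = 0.0517
χ² = 0.0172 + 0.0517 = 0.0689 ≈ 0.069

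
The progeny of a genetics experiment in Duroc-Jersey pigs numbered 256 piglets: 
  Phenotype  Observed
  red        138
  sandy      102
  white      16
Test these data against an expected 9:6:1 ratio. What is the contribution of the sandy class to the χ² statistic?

0.375

Total ratio parts = 16. Expected numbers out of 256:
  red: 256 × 9/16 = 144
  sandy: 256 × 6/16 = 96
  white: 256 × 1/16 = 16
Contribution of sandy: (102 − 96)² / 96 = 0.3750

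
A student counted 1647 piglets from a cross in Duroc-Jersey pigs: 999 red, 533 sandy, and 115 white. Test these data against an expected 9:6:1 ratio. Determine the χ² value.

Expected counts for N = 1647 under a 9:6:1 ratio (total parts = 16):
  red: 1647 × 9/16 = 926.4375
  sandy: 1647 × 6/16 = 617.625
  white: 1647 × 1/16 = 102.9375
χ² = Σ (O − E)² / E
  red: (999 − 926.4375)² / 926.4375 = 5.6834
  sandy: (533 − 617.625)² / 617.625 = 11.5950
  white: (115 − 102.9375)² / 102.9375 = 1.4135
χ² = 5.6834 + 11.5950 + 1.4135 = 18.6919 ≈ 18.692

18.692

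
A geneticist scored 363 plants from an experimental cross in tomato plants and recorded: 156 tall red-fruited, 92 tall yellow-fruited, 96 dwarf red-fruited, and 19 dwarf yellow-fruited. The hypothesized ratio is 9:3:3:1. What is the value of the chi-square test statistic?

Expected counts for N = 363 under a 9:3:3:1 ratio (total parts = 16):
  tall red-fruited: 363 × 9/16 = 204.1875
  tall yellow-fruited: 363 × 3/16 = 68.0625
  dwarf red-fruited: 363 × 3/16 = 68.0625
  dwarf yellow-fruited: 363 × 1/16 = 22.6875
χ² = Σ (O − E)² / E
  tall red-fruited: (156 − 204.1875)² / 204.1875 = 11.3721
  tall yellow-fruited: (92 − 68.0625)² / 68.0625 = 8.4188
  dwarf red-fruited: (96 − 68.0625)² / 68.0625 = 11.4675
  dwarf yellow-fruited: (19 − 22.6875)² / 22.6875 = 0.5993
χ² = 11.3721 + 8.4188 + 11.4675 + 0.5993 = 31.8577 ≈ 31.858

31.858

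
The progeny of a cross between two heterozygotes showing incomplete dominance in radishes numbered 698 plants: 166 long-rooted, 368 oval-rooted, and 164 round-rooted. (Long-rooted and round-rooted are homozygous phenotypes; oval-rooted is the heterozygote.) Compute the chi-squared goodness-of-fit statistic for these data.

2.080

With incomplete dominance, a heterozygote × heterozygote cross gives a 1:2:1 phenotypic ratio.
Expected counts for N = 698 under a 1:2:1 ratio (total parts = 4):
  long-rooted: 698 × 1/4 = 174.5
  oval-rooted: 698 × 2/4 = 349
  round-rooted: 698 × 1/4 = 174.5
χ² = Σ (O − E)² / E
  long-rooted: (166 − 174.5)² / 174.5 = 0.4140
  oval-rooted: (368 − 349)² / 349 = 1.0344
  round-rooted: (164 − 174.5)² / 174.5 = 0.6318
χ² = 0.4140 + 1.0344 + 0.6318 = 2.0802 ≈ 2.080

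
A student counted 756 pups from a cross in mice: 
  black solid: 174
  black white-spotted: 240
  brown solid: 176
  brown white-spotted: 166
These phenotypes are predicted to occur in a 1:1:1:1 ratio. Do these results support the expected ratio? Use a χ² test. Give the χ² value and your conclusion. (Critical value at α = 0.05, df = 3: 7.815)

18.646; not consistent

Total ratio parts = 4. Expected numbers out of 756:
  black solid: 756 × 1/4 = 189
  black white-spotted: 756 × 1/4 = 189
  brown solid: 756 × 1/4 = 189
  brown white-spotted: 756 × 1/4 = 189
χ² = Σ (O − E)² / E
  black solid: (174 − 189)² / 189 = 1.1905
  black white-spotted: (240 − 189)² / 189 = 13.7619
  brown solid: (176 − 189)² / 189 = 0.8942
  brown white-spotted: (166 − 189)² / 189 = 2.7989
χ² = 1.1905 + 13.7619 + 0.8942 + 2.7989 = 18.6455 ≈ 18.646
Degrees of freedom = 4 − 1 = 3; critical value at α = 0.05 is 7.815.
Since 18.646 > 7.815, we reject the null hypothesis — the data do not fit the 1:1:1:1 ratio.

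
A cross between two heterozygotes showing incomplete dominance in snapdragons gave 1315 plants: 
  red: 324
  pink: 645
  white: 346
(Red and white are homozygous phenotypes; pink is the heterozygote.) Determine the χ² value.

1.211

With incomplete dominance, a heterozygote × heterozygote cross gives a 1:2:1 phenotypic ratio.
Under the 1:2:1 hypothesis (Σ ratio = 4, N = 1315):
  red: 1315 × 1/4 = 328.75
  pink: 1315 × 2/4 = 657.5
  white: 1315 × 1/4 = 328.75
χ² = Σ (O − E)² / E
  red: (324 − 328.75)² / 328.75 = 0.0686
  pink: (645 − 657.5)² / 657.5 = 0.2376
  white: (346 − 328.75)² / 328.75 = 0.9051
χ² = 0.0686 + 0.2376 + 0.9051 = 1.2113 ≈ 1.211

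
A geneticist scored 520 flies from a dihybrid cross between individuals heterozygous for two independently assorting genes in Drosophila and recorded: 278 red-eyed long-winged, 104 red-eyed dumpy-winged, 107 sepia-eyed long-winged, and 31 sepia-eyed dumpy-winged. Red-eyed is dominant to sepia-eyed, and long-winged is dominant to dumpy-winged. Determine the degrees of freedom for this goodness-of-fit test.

3

A dihybrid F₂ with independent assortment and complete dominance at both loci gives a 9:3:3:1 phenotypic ratio.
A goodness-of-fit test with 4 phenotype classes has df = 4 − 1 = 3.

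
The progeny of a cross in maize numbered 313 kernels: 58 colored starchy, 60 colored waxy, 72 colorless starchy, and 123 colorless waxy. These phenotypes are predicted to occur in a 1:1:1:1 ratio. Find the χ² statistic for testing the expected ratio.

35.588

Under the 1:1:1:1 hypothesis (Σ ratio = 4, N = 313):
  colored starchy: 313 × 1/4 = 78.25
  colored waxy: 313 × 1/4 = 78.25
  colorless starchy: 313 × 1/4 = 78.25
  colorless waxy: 313 × 1/4 = 78.25
χ² = Σ (O − E)² / E
  colored starchy: (58 − 78.25)² / 78.25 = 5.2404
  colored waxy: (60 − 78.25)² / 78.25 = 4.2564
  colorless starchy: (72 − 78.25)² / 78.25 = 0.4992
  colorless waxy: (123 − 78.25)² / 78.25 = 25.5919
χ² = 5.2404 + 4.2564 + 0.4992 + 25.5919 = 35.5879 ≈ 35.588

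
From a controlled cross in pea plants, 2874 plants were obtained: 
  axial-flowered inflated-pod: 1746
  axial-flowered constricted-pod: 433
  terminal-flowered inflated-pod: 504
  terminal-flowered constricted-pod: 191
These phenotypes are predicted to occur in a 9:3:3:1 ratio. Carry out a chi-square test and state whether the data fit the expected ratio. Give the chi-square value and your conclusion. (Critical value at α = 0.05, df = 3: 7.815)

34.133; not consistent

Total ratio parts = 16. Expected numbers out of 2874:
  axial-flowered inflated-pod: 2874 × 9/16 = 1616.625
  axial-flowered constricted-pod: 2874 × 3/16 = 538.875
  terminal-flowered inflated-pod: 2874 × 3/16 = 538.875
  terminal-flowered constricted-pod: 2874 × 1/16 = 179.625
χ² = Σ (O − E)² / E
  axial-flowered inflated-pod: (1746 − 1616.625)² / 1616.625 = 10.3536
  axial-flowered constricted-pod: (433 − 538.875)² / 538.875 = 20.8017
  terminal-flowered inflated-pod: (504 − 538.875)² / 538.875 = 2.2570
  terminal-flowered constricted-pod: (191 − 179.625)² / 179.625 = 0.7203
χ² = 10.3536 + 20.8017 + 2.2570 + 0.7203 = 34.1326 ≈ 34.133
Degrees of freedom = 4 − 1 = 3; critical value at α = 0.05 is 7.815.
Since 34.133 > 7.815, we reject the null hypothesis — the data do not fit the 9:3:3:1 ratio.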